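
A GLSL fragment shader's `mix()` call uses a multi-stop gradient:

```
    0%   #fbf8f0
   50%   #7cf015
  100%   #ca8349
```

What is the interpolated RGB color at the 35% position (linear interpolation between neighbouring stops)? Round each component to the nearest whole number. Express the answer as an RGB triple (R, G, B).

(162, 242, 87)

35% lies between the 0% and 50% stops, so the local fraction is t = (35 − 0)/(50 − 0) = 35/50 ≈ 0.7.
#fbf8f0 → (251, 248, 240); #7cf015 → (124, 240, 21).
R = 251 + 0.7 × (124 − 251) = 162.1 → 162
G = 248 + 0.7 × (240 − 248) = 242.4 → 242
B = 240 + 0.7 × (21 − 240) = 86.7 → 87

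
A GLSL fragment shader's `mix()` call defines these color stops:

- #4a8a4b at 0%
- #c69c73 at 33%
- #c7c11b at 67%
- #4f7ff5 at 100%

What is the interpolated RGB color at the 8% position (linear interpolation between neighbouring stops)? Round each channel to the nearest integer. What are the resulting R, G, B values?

8% lies between the 0% and 33% stops, so the local fraction is t = (8 − 0)/(33 − 0) = 8/33 ≈ 0.2424.
#4a8a4b → (74, 138, 75); #c69c73 → (198, 156, 115).
R = 74 + 0.2424 × (198 − 74) = 104.058 → 104
G = 138 + 0.2424 × (156 − 138) = 142.363 → 142
B = 75 + 0.2424 × (115 − 75) = 84.696 → 85

(104, 142, 85)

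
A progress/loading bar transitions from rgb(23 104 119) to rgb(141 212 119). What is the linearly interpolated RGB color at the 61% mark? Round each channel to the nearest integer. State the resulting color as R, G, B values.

(95, 170, 119)

61% corresponds to t = 0.61.
R = 23 + 0.61 × (141 − 23) = 23 + 0.61 × 118 = 94.98 → 95
G = 104 + 0.61 × (212 − 104) = 104 + 0.61 × 108 = 169.88 → 170
B = 119 + 0.61 × (119 − 119) = 119 + 0.61 × 0 = 119 → 119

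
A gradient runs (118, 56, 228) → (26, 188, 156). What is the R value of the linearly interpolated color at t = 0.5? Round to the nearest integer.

R = 118 + 0.5 × (26 − 118) = 72 → 72

72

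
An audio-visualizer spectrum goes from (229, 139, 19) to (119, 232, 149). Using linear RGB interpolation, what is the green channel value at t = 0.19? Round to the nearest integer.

157

G = 139 + 0.19 × (232 − 139) = 156.67 → 157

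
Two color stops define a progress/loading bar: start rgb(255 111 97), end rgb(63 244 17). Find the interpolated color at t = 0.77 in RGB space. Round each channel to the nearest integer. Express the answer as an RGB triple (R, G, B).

R = 255 + 0.77 × (63 − 255) = 255 + 0.77 × -192 = 107.16 → 107
G = 111 + 0.77 × (244 − 111) = 111 + 0.77 × 133 = 213.41 → 213
B = 97 + 0.77 × (17 − 97) = 97 + 0.77 × -80 = 35.4 → 35
So the blended color is (107, 213, 35), about #6bd523.

(107, 213, 35)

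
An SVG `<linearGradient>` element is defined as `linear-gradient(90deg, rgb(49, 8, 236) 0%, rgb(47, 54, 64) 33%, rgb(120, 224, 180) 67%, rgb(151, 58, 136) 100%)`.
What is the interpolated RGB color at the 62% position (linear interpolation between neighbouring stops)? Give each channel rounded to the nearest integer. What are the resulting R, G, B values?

(109, 199, 163)

62% lies between the 33% and 67% stops, so the local fraction is t = (62 − 33)/(67 − 33) = 29/34 ≈ 0.8529.
R = 47 + 0.8529 × (120 − 47) = 109.262 → 109
G = 54 + 0.8529 × (224 − 54) = 198.993 → 199
B = 64 + 0.8529 × (180 − 64) = 162.936 → 163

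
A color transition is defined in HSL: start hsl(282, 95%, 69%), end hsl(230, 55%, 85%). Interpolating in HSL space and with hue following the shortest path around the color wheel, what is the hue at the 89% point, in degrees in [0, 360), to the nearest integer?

Hue arc: Δh = 230 − 282 = -52° (|Δh| ≤ 180, already the shorter path).
H = 282 + 0.89 × (-52) = 235.72 → 236°

236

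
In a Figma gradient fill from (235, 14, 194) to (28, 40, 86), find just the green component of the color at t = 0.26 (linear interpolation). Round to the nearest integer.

21

G = 14 + 0.26 × (40 − 14) = 20.76 → 21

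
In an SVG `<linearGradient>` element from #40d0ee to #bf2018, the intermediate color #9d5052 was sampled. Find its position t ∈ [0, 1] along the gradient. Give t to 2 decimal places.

Invert the lerp on the B channel (largest span, 214): t = (82 − 238) / (24 − 238) = -156/-214 = 0.72897.
Check on R: (157 − 64)/(191 − 64) = 0.7323 ✓

0.73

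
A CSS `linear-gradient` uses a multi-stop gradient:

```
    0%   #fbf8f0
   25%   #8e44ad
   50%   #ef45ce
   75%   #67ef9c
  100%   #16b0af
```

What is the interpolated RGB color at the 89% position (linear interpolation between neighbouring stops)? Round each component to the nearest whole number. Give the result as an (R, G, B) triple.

(58, 204, 167)

89% lies between the 75% and 100% stops, so the local fraction is t = (89 − 75)/(100 − 75) = 14/25 ≈ 0.56.
#67ef9c → (103, 239, 156); #16b0af → (22, 176, 175).
R = 103 + 0.56 × (22 − 103) = 57.64 → 58
G = 239 + 0.56 × (176 − 239) = 203.72 → 204
B = 156 + 0.56 × (175 − 156) = 166.64 → 167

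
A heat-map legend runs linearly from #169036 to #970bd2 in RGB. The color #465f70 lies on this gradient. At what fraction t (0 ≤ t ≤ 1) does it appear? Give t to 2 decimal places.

0.37

Invert the lerp on the B channel (largest span, 156): t = (112 − 54) / (210 − 54) = 58/156 = 0.37179.
Check on R: (70 − 22)/(151 − 22) = 0.3721 ✓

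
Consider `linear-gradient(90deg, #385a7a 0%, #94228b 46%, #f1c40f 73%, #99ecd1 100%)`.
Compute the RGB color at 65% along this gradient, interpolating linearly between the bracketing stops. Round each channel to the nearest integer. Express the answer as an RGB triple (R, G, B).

65% lies between the 46% and 73% stops, so the local fraction is t = (65 − 46)/(73 − 46) = 19/27 ≈ 0.7037.
#94228b → (148, 34, 139); #f1c40f → (241, 196, 15).
R = 148 + 0.7037 × (241 − 148) = 213.444 → 213
G = 34 + 0.7037 × (196 − 34) = 147.999 → 148
B = 139 + 0.7037 × (15 − 139) = 51.741 → 52

(213, 148, 52)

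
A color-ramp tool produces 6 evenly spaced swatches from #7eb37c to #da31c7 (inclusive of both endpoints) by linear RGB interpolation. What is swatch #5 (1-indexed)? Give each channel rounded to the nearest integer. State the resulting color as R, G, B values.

(200, 75, 184)

With 6 swatches and endpoints inclusive, swatch 5 sits at t = (5 − 1)/(6 − 1) = 4/5 ≈ 0.8.
#7eb37c → (126, 179, 124); #da31c7 → (218, 49, 199).
R = 126 + 0.8 × (218 − 126) = 199.6 → 200
G = 179 + 0.8 × (49 − 179) = 75 → 75
B = 124 + 0.8 × (199 − 124) = 184 → 184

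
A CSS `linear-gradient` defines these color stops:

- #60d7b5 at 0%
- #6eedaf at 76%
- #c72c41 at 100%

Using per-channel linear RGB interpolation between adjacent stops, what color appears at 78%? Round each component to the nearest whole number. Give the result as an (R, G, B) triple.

78% lies between the 76% and 100% stops, so the local fraction is t = (78 − 76)/(100 − 76) = 2/24 ≈ 0.0833.
#6eedaf → (110, 237, 175); #c72c41 → (199, 44, 65).
R = 110 + 0.0833 × (199 − 110) = 117.414 → 117
G = 237 + 0.0833 × (44 − 237) = 220.923 → 221
B = 175 + 0.0833 × (65 − 175) = 165.837 → 166

(117, 221, 166)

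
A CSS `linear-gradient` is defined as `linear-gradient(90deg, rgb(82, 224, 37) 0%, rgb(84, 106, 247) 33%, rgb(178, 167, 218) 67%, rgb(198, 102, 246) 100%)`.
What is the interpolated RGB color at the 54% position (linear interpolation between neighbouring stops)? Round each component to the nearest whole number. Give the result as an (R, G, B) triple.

(142, 144, 229)

54% lies between the 33% and 67% stops, so the local fraction is t = (54 − 33)/(67 − 33) = 21/34 ≈ 0.6176.
R = 84 + 0.6176 × (178 − 84) = 142.054 → 142
G = 106 + 0.6176 × (167 − 106) = 143.674 → 144
B = 247 + 0.6176 × (218 − 247) = 229.09 → 229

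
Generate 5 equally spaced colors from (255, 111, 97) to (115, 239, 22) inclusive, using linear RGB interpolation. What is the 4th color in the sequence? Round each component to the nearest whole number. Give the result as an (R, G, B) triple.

With 5 swatches and endpoints inclusive, swatch 4 sits at t = (4 − 1)/(5 − 1) = 3/4 ≈ 0.75.
R = 255 + 0.75 × (115 − 255) = 150 → 150
G = 111 + 0.75 × (239 − 111) = 207 → 207
B = 97 + 0.75 × (22 − 97) = 40.75 → 41

(150, 207, 41)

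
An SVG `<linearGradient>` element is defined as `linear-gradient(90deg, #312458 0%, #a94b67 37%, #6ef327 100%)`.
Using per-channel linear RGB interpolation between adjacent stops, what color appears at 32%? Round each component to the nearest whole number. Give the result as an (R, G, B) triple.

(153, 70, 101)

32% lies between the 0% and 37% stops, so the local fraction is t = (32 − 0)/(37 − 0) = 32/37 ≈ 0.8649.
#312458 → (49, 36, 88); #a94b67 → (169, 75, 103).
R = 49 + 0.8649 × (169 − 49) = 152.788 → 153
G = 36 + 0.8649 × (75 − 36) = 69.731 → 70
B = 88 + 0.8649 × (103 − 88) = 100.974 → 101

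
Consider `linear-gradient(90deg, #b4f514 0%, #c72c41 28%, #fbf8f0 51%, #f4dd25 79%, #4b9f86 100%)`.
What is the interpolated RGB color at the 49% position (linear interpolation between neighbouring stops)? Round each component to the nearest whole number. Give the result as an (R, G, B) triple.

(246, 230, 225)

49% lies between the 28% and 51% stops, so the local fraction is t = (49 − 28)/(51 − 28) = 21/23 ≈ 0.913.
#c72c41 → (199, 44, 65); #fbf8f0 → (251, 248, 240).
R = 199 + 0.913 × (251 − 199) = 246.476 → 246
G = 44 + 0.913 × (248 − 44) = 230.252 → 230
B = 65 + 0.913 × (240 − 65) = 224.775 → 225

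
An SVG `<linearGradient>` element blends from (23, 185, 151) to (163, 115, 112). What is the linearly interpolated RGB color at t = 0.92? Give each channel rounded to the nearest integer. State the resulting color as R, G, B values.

(152, 121, 115)

R = 23 + 0.92 × (163 − 23) = 23 + 0.92 × 140 = 151.8 → 152
G = 185 + 0.92 × (115 − 185) = 185 + 0.92 × -70 = 120.6 → 121
B = 151 + 0.92 × (112 − 151) = 151 + 0.92 × -39 = 115.12 → 115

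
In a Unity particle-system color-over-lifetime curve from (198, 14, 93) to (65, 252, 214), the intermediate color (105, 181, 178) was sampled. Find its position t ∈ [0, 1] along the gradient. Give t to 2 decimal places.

Invert the lerp on the G channel (largest span, 238): t = (181 − 14) / (252 − 14) = 167/238 = 0.70168.
Check on R: (105 − 198)/(65 − 198) = 0.6992 ✓

0.70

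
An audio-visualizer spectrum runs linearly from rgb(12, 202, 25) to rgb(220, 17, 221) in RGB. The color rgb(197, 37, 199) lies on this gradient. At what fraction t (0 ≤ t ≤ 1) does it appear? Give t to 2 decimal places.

0.89

Invert the lerp on the R channel (largest span, 208): t = (197 − 12) / (220 − 12) = 185/208 = 0.88942.
Check on G: (37 − 202)/(17 − 202) = 0.8919 ✓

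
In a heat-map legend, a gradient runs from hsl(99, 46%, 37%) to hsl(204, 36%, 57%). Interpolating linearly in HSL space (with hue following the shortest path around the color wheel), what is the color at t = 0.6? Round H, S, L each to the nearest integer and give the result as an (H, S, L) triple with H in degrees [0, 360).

Hue arc: Δh = 204 − 99 = 105° (|Δh| ≤ 180, already the shorter path).
H = 99 + 0.6 × (105) = 162 → 162°
S = 46 + 0.6 × (36 − 46) = 40 → 40%
L = 37 + 0.6 × (57 − 37) = 49 → 49%

(162, 40, 49)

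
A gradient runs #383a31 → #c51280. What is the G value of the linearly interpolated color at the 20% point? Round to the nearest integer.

G₁ = 58 (from #383a31), G₂ = 18 (from #c51280).
G = 58 + 0.2 × (18 − 58) = 50 → 50

50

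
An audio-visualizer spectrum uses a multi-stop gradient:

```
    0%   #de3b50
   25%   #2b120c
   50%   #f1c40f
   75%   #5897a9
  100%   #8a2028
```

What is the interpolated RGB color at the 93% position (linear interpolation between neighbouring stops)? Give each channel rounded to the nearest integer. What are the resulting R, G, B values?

(124, 65, 76)

93% lies between the 75% and 100% stops, so the local fraction is t = (93 − 75)/(100 − 75) = 18/25 ≈ 0.72.
#5897a9 → (88, 151, 169); #8a2028 → (138, 32, 40).
R = 88 + 0.72 × (138 − 88) = 124 → 124
G = 151 + 0.72 × (32 − 151) = 65.32 → 65
B = 169 + 0.72 × (40 − 169) = 76.12 → 76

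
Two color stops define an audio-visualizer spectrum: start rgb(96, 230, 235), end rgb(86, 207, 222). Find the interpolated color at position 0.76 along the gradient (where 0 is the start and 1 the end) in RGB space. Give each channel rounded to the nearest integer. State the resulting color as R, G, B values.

R = 96 + 0.76 × (86 − 96) = 96 + 0.76 × -10 = 88.4 → 88
G = 230 + 0.76 × (207 − 230) = 230 + 0.76 × -23 = 212.52 → 213
B = 235 + 0.76 × (222 − 235) = 235 + 0.76 × -13 = 225.12 → 225
So the blended color is (88, 213, 225), about #58d5e1.

(88, 213, 225)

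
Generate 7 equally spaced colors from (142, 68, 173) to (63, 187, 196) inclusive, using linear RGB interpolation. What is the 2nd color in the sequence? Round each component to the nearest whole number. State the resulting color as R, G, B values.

With 7 swatches and endpoints inclusive, swatch 2 sits at t = (2 − 1)/(7 − 1) = 1/6 ≈ 0.1667.
R = 142 + 0.1667 × (63 − 142) = 128.831 → 129
G = 68 + 0.1667 × (187 − 68) = 87.837 → 88
B = 173 + 0.1667 × (196 − 173) = 176.834 → 177

(129, 88, 177)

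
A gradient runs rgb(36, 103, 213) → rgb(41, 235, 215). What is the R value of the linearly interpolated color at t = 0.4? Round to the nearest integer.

38

R = 36 + 0.4 × (41 − 36) = 38 → 38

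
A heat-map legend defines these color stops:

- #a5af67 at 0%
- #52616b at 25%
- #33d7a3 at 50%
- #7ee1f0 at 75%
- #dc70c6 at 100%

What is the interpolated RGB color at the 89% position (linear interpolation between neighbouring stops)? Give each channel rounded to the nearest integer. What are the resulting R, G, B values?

(179, 162, 216)

89% lies between the 75% and 100% stops, so the local fraction is t = (89 − 75)/(100 − 75) = 14/25 ≈ 0.56.
#7ee1f0 → (126, 225, 240); #dc70c6 → (220, 112, 198).
R = 126 + 0.56 × (220 − 126) = 178.64 → 179
G = 225 + 0.56 × (112 − 225) = 161.72 → 162
B = 240 + 0.56 × (198 − 240) = 216.48 → 216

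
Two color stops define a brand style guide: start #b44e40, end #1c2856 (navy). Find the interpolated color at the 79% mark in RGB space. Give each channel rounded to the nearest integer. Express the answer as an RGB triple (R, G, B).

(60, 48, 81)

#b44e40 → (180, 78, 64); #1c2856 → (28, 40, 86).
79% corresponds to t = 0.79.
R = 180 + 0.79 × (28 − 180) = 180 + 0.79 × -152 = 59.92 → 60
G = 78 + 0.79 × (40 − 78) = 78 + 0.79 × -38 = 47.98 → 48
B = 64 + 0.79 × (86 − 64) = 64 + 0.79 × 22 = 81.38 → 81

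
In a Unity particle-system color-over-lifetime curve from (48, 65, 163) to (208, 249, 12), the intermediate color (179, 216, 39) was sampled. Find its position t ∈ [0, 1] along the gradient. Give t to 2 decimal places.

Invert the lerp on the G channel (largest span, 184): t = (216 − 65) / (249 − 65) = 151/184 = 0.82065.
Check on R: (179 − 48)/(208 − 48) = 0.8187 ✓

0.82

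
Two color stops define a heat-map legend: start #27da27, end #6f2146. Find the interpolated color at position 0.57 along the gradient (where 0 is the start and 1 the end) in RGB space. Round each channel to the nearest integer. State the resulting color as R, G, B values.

#27da27 → (39, 218, 39); #6f2146 → (111, 33, 70).
R = 39 + 0.57 × (111 − 39) = 39 + 0.57 × 72 = 80.04 → 80
G = 218 + 0.57 × (33 − 218) = 218 + 0.57 × -185 = 112.55 → 113
B = 39 + 0.57 × (70 − 39) = 39 + 0.57 × 31 = 56.67 → 57

(80, 113, 57)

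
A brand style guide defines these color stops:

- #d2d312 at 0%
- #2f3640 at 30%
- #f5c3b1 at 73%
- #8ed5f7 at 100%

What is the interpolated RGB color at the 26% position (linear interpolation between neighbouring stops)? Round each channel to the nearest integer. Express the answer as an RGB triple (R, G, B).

(69, 75, 58)

26% lies between the 0% and 30% stops, so the local fraction is t = (26 − 0)/(30 − 0) = 26/30 ≈ 0.8667.
#d2d312 → (210, 211, 18); #2f3640 → (47, 54, 64).
R = 210 + 0.8667 × (47 − 210) = 68.728 → 69
G = 211 + 0.8667 × (54 − 211) = 74.928 → 75
B = 18 + 0.8667 × (64 − 18) = 57.868 → 58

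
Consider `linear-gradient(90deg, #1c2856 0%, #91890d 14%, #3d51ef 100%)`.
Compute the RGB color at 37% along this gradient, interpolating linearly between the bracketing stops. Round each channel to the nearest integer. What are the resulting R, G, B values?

37% lies between the 14% and 100% stops, so the local fraction is t = (37 − 14)/(100 − 14) = 23/86 ≈ 0.2674.
#91890d → (145, 137, 13); #3d51ef → (61, 81, 239).
R = 145 + 0.2674 × (61 − 145) = 122.538 → 123
G = 137 + 0.2674 × (81 − 137) = 122.026 → 122
B = 13 + 0.2674 × (239 − 13) = 73.432 → 73

(123, 122, 73)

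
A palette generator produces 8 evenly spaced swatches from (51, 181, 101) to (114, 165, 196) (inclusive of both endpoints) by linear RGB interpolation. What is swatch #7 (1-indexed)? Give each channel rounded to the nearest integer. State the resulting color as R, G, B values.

(105, 167, 182)

With 8 swatches and endpoints inclusive, swatch 7 sits at t = (7 − 1)/(8 − 1) = 6/7 ≈ 0.8571.
R = 51 + 0.8571 × (114 − 51) = 104.997 → 105
G = 181 + 0.8571 × (165 − 181) = 167.286 → 167
B = 101 + 0.8571 × (196 − 101) = 182.424 → 182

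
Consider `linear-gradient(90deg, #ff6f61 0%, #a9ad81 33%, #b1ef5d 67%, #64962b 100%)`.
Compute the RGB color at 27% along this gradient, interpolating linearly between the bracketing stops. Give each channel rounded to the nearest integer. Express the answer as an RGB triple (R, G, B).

27% lies between the 0% and 33% stops, so the local fraction is t = (27 − 0)/(33 − 0) = 27/33 ≈ 0.8182.
#ff6f61 → (255, 111, 97); #a9ad81 → (169, 173, 129).
R = 255 + 0.8182 × (169 − 255) = 184.635 → 185
G = 111 + 0.8182 × (173 − 111) = 161.728 → 162
B = 97 + 0.8182 × (129 − 97) = 123.182 → 123

(185, 162, 123)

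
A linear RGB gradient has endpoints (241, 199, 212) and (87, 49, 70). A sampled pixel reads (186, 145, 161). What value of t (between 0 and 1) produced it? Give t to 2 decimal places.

Invert the lerp on the R channel (largest span, 154): t = (186 − 241) / (87 − 241) = -55/-154 = 0.35714.
Check on G: (145 − 199)/(49 − 199) = 0.36 ✓

0.36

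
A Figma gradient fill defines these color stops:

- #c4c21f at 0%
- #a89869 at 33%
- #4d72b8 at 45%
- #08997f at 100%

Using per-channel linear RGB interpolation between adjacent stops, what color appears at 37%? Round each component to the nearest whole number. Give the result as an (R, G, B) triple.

37% lies between the 33% and 45% stops, so the local fraction is t = (37 − 33)/(45 − 33) = 4/12 ≈ 0.3333.
#a89869 → (168, 152, 105); #4d72b8 → (77, 114, 184).
R = 168 + 0.3333 × (77 − 168) = 137.67 → 138
G = 152 + 0.3333 × (114 − 152) = 139.335 → 139
B = 105 + 0.3333 × (184 − 105) = 131.331 → 131

(138, 139, 131)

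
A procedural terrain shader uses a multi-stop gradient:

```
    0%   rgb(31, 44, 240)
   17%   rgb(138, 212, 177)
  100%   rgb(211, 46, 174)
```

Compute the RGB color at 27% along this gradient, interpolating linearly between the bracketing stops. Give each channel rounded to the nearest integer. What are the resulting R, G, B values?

27% lies between the 17% and 100% stops, so the local fraction is t = (27 − 17)/(100 − 17) = 10/83 ≈ 0.1205.
R = 138 + 0.1205 × (211 − 138) = 146.797 → 147
G = 212 + 0.1205 × (46 − 212) = 191.997 → 192
B = 177 + 0.1205 × (174 − 177) = 176.638 → 177

(147, 192, 177)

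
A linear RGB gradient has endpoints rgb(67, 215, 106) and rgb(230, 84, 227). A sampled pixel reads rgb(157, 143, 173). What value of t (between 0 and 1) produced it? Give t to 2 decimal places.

Invert the lerp on the R channel (largest span, 163): t = (157 − 67) / (230 − 67) = 90/163 = 0.55215.
Check on G: (143 − 215)/(84 − 215) = 0.5496 ✓

0.55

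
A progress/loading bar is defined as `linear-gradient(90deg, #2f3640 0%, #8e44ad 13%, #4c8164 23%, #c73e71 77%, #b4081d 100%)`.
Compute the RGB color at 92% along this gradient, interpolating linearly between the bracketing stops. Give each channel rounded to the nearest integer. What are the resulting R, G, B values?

(187, 27, 58)

92% lies between the 77% and 100% stops, so the local fraction is t = (92 − 77)/(100 − 77) = 15/23 ≈ 0.6522.
#c73e71 → (199, 62, 113); #b4081d → (180, 8, 29).
R = 199 + 0.6522 × (180 − 199) = 186.608 → 187
G = 62 + 0.6522 × (8 − 62) = 26.781 → 27
B = 113 + 0.6522 × (29 − 113) = 58.215 → 58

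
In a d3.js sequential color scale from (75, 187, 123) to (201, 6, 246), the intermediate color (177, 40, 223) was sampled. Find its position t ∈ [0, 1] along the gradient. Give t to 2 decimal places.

0.81

Invert the lerp on the G channel (largest span, 181): t = (40 − 187) / (6 − 187) = -147/-181 = 0.81215.
Check on R: (177 − 75)/(201 − 75) = 0.8095 ✓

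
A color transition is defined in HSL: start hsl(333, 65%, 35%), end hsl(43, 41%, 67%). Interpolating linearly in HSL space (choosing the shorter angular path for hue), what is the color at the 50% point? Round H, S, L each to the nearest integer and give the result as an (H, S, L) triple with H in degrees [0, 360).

(8, 53, 51)

Hue: 43 − 333 = -290°, but |-290| > 180 so the shorter arc goes the other way: Δh = -290 + 360 = 70°.
H = 333 + 0.5 × (70) = 368 → 368 → 368 mod 360 = 8°
S = 65 + 0.5 × (41 − 65) = 53 → 53%
L = 35 + 0.5 × (67 − 35) = 51 → 51%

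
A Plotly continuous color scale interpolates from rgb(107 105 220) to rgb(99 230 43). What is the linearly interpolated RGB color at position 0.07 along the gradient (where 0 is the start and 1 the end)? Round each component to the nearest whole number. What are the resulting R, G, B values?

(106, 114, 208)

R = 107 + 0.07 × (99 − 107) = 107 + 0.07 × -8 = 106.44 → 106
G = 105 + 0.07 × (230 − 105) = 105 + 0.07 × 125 = 113.75 → 114
B = 220 + 0.07 × (43 − 220) = 220 + 0.07 × -177 = 207.61 → 208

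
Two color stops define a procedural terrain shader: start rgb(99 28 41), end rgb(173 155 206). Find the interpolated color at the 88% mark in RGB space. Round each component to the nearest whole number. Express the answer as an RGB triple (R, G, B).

(164, 140, 186)

88% corresponds to t = 0.88.
R = 99 + 0.88 × (173 − 99) = 99 + 0.88 × 74 = 164.12 → 164
G = 28 + 0.88 × (155 − 28) = 28 + 0.88 × 127 = 139.76 → 140
B = 41 + 0.88 × (206 − 41) = 41 + 0.88 × 165 = 186.2 → 186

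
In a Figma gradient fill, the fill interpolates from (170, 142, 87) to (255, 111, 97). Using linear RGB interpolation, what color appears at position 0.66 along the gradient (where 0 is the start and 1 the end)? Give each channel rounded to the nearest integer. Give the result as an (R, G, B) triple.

R = 170 + 0.66 × (255 − 170) = 170 + 0.66 × 85 = 226.1 → 226
G = 142 + 0.66 × (111 − 142) = 142 + 0.66 × -31 = 121.54 → 122
B = 87 + 0.66 × (97 − 87) = 87 + 0.66 × 10 = 93.6 → 94

(226, 122, 94)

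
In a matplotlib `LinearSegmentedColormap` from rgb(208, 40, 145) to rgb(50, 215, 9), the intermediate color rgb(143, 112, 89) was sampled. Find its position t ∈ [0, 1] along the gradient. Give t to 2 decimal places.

0.41

Invert the lerp on the G channel (largest span, 175): t = (112 − 40) / (215 − 40) = 72/175 = 0.41143.
Check on R: (143 − 208)/(50 − 208) = 0.4114 ✓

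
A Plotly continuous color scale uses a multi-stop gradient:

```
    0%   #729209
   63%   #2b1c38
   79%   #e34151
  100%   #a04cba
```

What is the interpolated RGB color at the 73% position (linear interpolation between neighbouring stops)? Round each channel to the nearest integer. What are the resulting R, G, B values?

73% lies between the 63% and 79% stops, so the local fraction is t = (73 − 63)/(79 − 63) = 10/16 ≈ 0.625.
#2b1c38 → (43, 28, 56); #e34151 → (227, 65, 81).
R = 43 + 0.625 × (227 − 43) = 158 → 158
G = 28 + 0.625 × (65 − 28) = 51.125 → 51
B = 56 + 0.625 × (81 − 56) = 71.625 → 72

(158, 51, 72)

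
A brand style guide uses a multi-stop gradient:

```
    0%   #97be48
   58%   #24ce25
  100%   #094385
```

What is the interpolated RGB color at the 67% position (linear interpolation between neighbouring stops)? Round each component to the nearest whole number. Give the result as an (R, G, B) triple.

67% lies between the 58% and 100% stops, so the local fraction is t = (67 − 58)/(100 − 58) = 9/42 ≈ 0.2143.
#24ce25 → (36, 206, 37); #094385 → (9, 67, 133).
R = 36 + 0.2143 × (9 − 36) = 30.214 → 30
G = 206 + 0.2143 × (67 − 206) = 176.212 → 176
B = 37 + 0.2143 × (133 − 37) = 57.573 → 58

(30, 176, 58)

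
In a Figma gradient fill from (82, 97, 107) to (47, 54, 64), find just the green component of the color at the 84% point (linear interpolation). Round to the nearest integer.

61

G = 97 + 0.84 × (54 − 97) = 60.88 → 61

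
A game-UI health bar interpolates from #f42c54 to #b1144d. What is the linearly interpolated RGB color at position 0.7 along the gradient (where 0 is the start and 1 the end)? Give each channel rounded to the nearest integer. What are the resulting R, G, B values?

(197, 27, 79)

#f42c54 → (244, 44, 84); #b1144d → (177, 20, 77).
R = 244 + 0.7 × (177 − 244) = 244 + 0.7 × -67 = 197.1 → 197
G = 44 + 0.7 × (20 − 44) = 44 + 0.7 × -24 = 27.2 → 27
B = 84 + 0.7 × (77 − 84) = 84 + 0.7 × -7 = 79.1 → 79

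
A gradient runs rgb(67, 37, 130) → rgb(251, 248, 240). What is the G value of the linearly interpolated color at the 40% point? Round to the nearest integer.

G = 37 + 0.4 × (248 − 37) = 121.4 → 121

121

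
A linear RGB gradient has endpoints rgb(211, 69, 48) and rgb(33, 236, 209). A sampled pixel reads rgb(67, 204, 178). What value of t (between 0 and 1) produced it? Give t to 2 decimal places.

0.81

Invert the lerp on the R channel (largest span, 178): t = (67 − 211) / (33 − 211) = -144/-178 = 0.80899.
Check on G: (204 − 69)/(236 − 69) = 0.8084 ✓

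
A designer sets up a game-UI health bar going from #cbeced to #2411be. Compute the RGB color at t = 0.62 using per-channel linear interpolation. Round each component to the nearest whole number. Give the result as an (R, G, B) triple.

#cbeced → (203, 236, 237); #2411be → (36, 17, 190).
R = 203 + 0.62 × (36 − 203) = 203 + 0.62 × -167 = 99.46 → 99
G = 236 + 0.62 × (17 − 236) = 236 + 0.62 × -219 = 100.22 → 100
B = 237 + 0.62 × (190 − 237) = 237 + 0.62 × -47 = 207.86 → 208

(99, 100, 208)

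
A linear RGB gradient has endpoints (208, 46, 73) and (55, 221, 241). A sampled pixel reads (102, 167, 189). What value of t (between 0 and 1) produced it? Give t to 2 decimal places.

0.69

Invert the lerp on the G channel (largest span, 175): t = (167 − 46) / (221 − 46) = 121/175 = 0.69143.
Check on R: (102 − 208)/(55 − 208) = 0.6928 ✓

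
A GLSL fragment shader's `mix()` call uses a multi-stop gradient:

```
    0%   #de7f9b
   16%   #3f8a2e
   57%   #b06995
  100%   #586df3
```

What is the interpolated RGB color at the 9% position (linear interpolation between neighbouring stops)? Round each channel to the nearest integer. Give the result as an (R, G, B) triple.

9% lies between the 0% and 16% stops, so the local fraction is t = (9 − 0)/(16 − 0) = 9/16 ≈ 0.5625.
#de7f9b → (222, 127, 155); #3f8a2e → (63, 138, 46).
R = 222 + 0.5625 × (63 − 222) = 132.562 → 133
G = 127 + 0.5625 × (138 − 127) = 133.188 → 133
B = 155 + 0.5625 × (46 − 155) = 93.688 → 94

(133, 133, 94)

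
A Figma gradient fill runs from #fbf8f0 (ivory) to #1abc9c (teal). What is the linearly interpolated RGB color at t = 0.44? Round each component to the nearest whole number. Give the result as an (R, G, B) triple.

(152, 222, 203)

#fbf8f0 → (251, 248, 240); #1abc9c → (26, 188, 156).
R = 251 + 0.44 × (26 − 251) = 251 + 0.44 × -225 = 152 → 152
G = 248 + 0.44 × (188 − 248) = 248 + 0.44 × -60 = 221.6 → 222
B = 240 + 0.44 × (156 − 240) = 240 + 0.44 × -84 = 203.04 → 203
So the blended color is (152, 222, 203), about #98decb.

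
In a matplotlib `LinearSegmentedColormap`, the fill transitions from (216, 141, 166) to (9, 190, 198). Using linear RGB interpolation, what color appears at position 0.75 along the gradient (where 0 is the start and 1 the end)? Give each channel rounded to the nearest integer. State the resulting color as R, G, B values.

(61, 178, 190)

R = 216 + 0.75 × (9 − 216) = 216 + 0.75 × -207 = 60.75 → 61
G = 141 + 0.75 × (190 − 141) = 141 + 0.75 × 49 = 177.75 → 178
B = 166 + 0.75 × (198 − 166) = 166 + 0.75 × 32 = 190 → 190
So the blended color is (61, 178, 190), about #3db2be.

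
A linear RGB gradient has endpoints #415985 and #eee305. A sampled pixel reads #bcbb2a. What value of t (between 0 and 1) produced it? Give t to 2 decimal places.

Invert the lerp on the R channel (largest span, 173): t = (188 − 65) / (238 − 65) = 123/173 = 0.71098.
Check on G: (187 − 89)/(227 − 89) = 0.7101 ✓

0.71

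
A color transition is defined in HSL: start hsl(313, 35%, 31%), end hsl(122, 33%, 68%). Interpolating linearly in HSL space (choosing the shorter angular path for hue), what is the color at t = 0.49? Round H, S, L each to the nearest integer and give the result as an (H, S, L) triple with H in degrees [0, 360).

(36, 34, 49)

Hue: 122 − 313 = -191°, but |-191| > 180 so the shorter arc goes the other way: Δh = -191 + 360 = 169°.
H = 313 + 0.49 × (169) = 395.81 → 396 → 396 mod 360 = 36°
S = 35 + 0.49 × (33 − 35) = 34.02 → 34%
L = 31 + 0.49 × (68 − 31) = 49.13 → 49%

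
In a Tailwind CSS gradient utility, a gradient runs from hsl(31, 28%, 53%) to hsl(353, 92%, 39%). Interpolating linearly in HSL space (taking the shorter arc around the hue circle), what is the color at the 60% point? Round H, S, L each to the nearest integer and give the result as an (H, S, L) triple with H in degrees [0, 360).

Hue: 353 − 31 = 322°, but |322| > 180 so the shorter arc goes the other way: Δh = 322 − 360 = -38°.
H = 31 + 0.6 × (-38) = 8.2 → 8°
S = 28 + 0.6 × (92 − 28) = 66.4 → 66%
L = 53 + 0.6 × (39 − 53) = 44.6 → 45%

(8, 66, 45)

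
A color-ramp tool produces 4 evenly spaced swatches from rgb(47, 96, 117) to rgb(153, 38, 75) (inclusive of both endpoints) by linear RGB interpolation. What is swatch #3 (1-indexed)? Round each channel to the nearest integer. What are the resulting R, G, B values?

With 4 swatches and endpoints inclusive, swatch 3 sits at t = (3 − 1)/(4 − 1) = 2/3 ≈ 0.6667.
R = 47 + 0.6667 × (153 − 47) = 117.67 → 118
G = 96 + 0.6667 × (38 − 96) = 57.331 → 57
B = 117 + 0.6667 × (75 − 117) = 88.999 → 89

(118, 57, 89)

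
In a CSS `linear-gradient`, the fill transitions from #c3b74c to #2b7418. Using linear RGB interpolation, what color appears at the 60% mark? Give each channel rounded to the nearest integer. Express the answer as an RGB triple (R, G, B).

#c3b74c → (195, 183, 76); #2b7418 → (43, 116, 24).
60% corresponds to t = 0.6.
R = 195 + 0.6 × (43 − 195) = 195 + 0.6 × -152 = 103.8 → 104
G = 183 + 0.6 × (116 − 183) = 183 + 0.6 × -67 = 142.8 → 143
B = 76 + 0.6 × (24 − 76) = 76 + 0.6 × -52 = 44.8 → 45

(104, 143, 45)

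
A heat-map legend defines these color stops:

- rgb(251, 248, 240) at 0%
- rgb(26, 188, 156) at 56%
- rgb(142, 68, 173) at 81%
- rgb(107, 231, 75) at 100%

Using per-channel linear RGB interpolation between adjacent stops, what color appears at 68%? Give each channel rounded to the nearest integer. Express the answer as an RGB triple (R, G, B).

(82, 130, 164)

68% lies between the 56% and 81% stops, so the local fraction is t = (68 − 56)/(81 − 56) = 12/25 ≈ 0.48.
R = 26 + 0.48 × (142 − 26) = 81.68 → 82
G = 188 + 0.48 × (68 − 188) = 130.4 → 130
B = 156 + 0.48 × (173 − 156) = 164.16 → 164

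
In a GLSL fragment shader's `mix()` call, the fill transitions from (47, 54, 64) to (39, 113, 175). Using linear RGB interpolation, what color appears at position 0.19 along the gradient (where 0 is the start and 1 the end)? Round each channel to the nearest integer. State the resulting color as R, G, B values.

R = 47 + 0.19 × (39 − 47) = 47 + 0.19 × -8 = 45.48 → 45
G = 54 + 0.19 × (113 − 54) = 54 + 0.19 × 59 = 65.21 → 65
B = 64 + 0.19 × (175 − 64) = 64 + 0.19 × 111 = 85.09 → 85

(45, 65, 85)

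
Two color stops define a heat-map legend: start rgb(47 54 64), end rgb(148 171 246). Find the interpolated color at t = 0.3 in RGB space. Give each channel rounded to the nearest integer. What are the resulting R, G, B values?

(77, 89, 119)

R = 47 + 0.3 × (148 − 47) = 47 + 0.3 × 101 = 77.3 → 77
G = 54 + 0.3 × (171 − 54) = 54 + 0.3 × 117 = 89.1 → 89
B = 64 + 0.3 × (246 − 64) = 64 + 0.3 × 182 = 118.6 → 119
So the blended color is (77, 89, 119), about #4d5977.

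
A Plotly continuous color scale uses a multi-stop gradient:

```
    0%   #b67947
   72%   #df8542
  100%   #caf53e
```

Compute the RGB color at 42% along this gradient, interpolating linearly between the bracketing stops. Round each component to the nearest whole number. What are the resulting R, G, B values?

(206, 128, 68)

42% lies between the 0% and 72% stops, so the local fraction is t = (42 − 0)/(72 − 0) = 42/72 ≈ 0.5833.
#b67947 → (182, 121, 71); #df8542 → (223, 133, 66).
R = 182 + 0.5833 × (223 − 182) = 205.915 → 206
G = 121 + 0.5833 × (133 − 121) = 128 → 128
B = 71 + 0.5833 × (66 − 71) = 68.084 → 68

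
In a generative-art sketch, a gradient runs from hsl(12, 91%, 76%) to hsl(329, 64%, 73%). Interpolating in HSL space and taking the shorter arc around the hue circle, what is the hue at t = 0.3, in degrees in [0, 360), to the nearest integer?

359

Hue: 329 − 12 = 317°, but |317| > 180 so the shorter arc goes the other way: Δh = 317 − 360 = -43°.
H = 12 + 0.3 × (-43) = -0.9 → -1 → -1 mod 360 = 359°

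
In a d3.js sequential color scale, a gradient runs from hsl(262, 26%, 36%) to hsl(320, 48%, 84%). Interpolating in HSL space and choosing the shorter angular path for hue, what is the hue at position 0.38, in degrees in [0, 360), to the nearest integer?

284

Hue arc: Δh = 320 − 262 = 58° (|Δh| ≤ 180, already the shorter path).
H = 262 + 0.38 × (58) = 284.04 → 284°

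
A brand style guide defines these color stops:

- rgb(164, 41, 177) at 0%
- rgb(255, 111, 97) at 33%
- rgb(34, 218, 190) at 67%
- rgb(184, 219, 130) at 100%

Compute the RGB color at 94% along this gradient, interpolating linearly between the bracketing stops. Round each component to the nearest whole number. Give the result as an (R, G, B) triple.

94% lies between the 67% and 100% stops, so the local fraction is t = (94 − 67)/(100 − 67) = 27/33 ≈ 0.8182.
R = 34 + 0.8182 × (184 − 34) = 156.73 → 157
G = 218 + 0.8182 × (219 − 218) = 218.818 → 219
B = 190 + 0.8182 × (130 − 190) = 140.908 → 141

(157, 219, 141)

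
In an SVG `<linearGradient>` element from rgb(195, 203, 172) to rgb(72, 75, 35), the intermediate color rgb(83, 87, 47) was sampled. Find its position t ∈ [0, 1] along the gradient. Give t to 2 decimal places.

Invert the lerp on the B channel (largest span, 137): t = (47 − 172) / (35 − 172) = -125/-137 = 0.91241.
Check on R: (83 − 195)/(72 − 195) = 0.9106 ✓

0.91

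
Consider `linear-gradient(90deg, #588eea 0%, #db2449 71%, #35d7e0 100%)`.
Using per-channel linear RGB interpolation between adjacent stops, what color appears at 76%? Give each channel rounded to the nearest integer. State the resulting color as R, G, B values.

(190, 67, 99)

76% lies between the 71% and 100% stops, so the local fraction is t = (76 − 71)/(100 − 71) = 5/29 ≈ 0.1724.
#db2449 → (219, 36, 73); #35d7e0 → (53, 215, 224).
R = 219 + 0.1724 × (53 − 219) = 190.382 → 190
G = 36 + 0.1724 × (215 − 36) = 66.86 → 67
B = 73 + 0.1724 × (224 − 73) = 99.032 → 99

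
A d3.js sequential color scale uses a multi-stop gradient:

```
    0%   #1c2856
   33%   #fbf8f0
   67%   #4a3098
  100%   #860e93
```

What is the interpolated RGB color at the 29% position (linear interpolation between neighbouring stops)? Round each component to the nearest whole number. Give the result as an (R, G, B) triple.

(224, 223, 221)

29% lies between the 0% and 33% stops, so the local fraction is t = (29 − 0)/(33 − 0) = 29/33 ≈ 0.8788.
#1c2856 → (28, 40, 86); #fbf8f0 → (251, 248, 240).
R = 28 + 0.8788 × (251 − 28) = 223.972 → 224
G = 40 + 0.8788 × (248 − 40) = 222.79 → 223
B = 86 + 0.8788 × (240 − 86) = 221.335 → 221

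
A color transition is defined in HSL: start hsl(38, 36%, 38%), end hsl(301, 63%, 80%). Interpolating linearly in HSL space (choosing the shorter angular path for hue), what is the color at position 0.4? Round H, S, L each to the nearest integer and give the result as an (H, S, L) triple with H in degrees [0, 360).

Hue: 301 − 38 = 263°, but |263| > 180 so the shorter arc goes the other way: Δh = 263 − 360 = -97°.
H = 38 + 0.4 × (-97) = -0.8 → -1 → -1 mod 360 = 359°
S = 36 + 0.4 × (63 − 36) = 46.8 → 47%
L = 38 + 0.4 × (80 − 38) = 54.8 → 55%

(359, 47, 55)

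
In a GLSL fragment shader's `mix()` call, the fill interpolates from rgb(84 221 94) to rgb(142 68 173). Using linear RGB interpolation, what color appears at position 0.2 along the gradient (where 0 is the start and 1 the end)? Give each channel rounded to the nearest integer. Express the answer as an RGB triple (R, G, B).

(96, 190, 110)

R = 84 + 0.2 × (142 − 84) = 84 + 0.2 × 58 = 95.6 → 96
G = 221 + 0.2 × (68 − 221) = 221 + 0.2 × -153 = 190.4 → 190
B = 94 + 0.2 × (173 − 94) = 94 + 0.2 × 79 = 109.8 → 110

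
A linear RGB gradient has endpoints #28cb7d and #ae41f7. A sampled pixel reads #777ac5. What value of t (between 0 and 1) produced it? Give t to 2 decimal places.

0.59

Invert the lerp on the G channel (largest span, 138): t = (122 − 203) / (65 − 203) = -81/-138 = 0.58696.
Check on R: (119 − 40)/(174 − 40) = 0.5896 ✓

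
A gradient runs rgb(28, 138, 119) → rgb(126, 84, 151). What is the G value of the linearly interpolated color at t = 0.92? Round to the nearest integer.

88

G = 138 + 0.92 × (84 − 138) = 88.32 → 88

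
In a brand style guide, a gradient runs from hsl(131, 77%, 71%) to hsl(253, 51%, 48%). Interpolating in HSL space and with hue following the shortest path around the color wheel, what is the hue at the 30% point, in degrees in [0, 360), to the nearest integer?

168

Hue arc: Δh = 253 − 131 = 122° (|Δh| ≤ 180, already the shorter path).
H = 131 + 0.3 × (122) = 167.6 → 168°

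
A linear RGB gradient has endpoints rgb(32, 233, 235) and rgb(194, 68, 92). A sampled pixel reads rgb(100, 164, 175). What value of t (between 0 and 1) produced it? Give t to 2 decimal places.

0.42

Invert the lerp on the G channel (largest span, 165): t = (164 − 233) / (68 − 233) = -69/-165 = 0.41818.
Check on R: (100 − 32)/(194 − 32) = 0.4198 ✓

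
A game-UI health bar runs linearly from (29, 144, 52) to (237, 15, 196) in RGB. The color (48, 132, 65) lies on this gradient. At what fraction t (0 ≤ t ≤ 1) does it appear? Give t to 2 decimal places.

Invert the lerp on the R channel (largest span, 208): t = (48 − 29) / (237 − 29) = 19/208 = 0.091346.
Check on G: (132 − 144)/(15 − 144) = 0.09302 ✓

0.09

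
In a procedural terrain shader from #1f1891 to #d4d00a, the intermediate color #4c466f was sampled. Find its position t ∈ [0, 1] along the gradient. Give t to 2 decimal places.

Invert the lerp on the G channel (largest span, 184): t = (70 − 24) / (208 − 24) = 46/184 = 0.25.
Check on R: (76 − 31)/(212 − 31) = 0.2486 ✓

0.25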